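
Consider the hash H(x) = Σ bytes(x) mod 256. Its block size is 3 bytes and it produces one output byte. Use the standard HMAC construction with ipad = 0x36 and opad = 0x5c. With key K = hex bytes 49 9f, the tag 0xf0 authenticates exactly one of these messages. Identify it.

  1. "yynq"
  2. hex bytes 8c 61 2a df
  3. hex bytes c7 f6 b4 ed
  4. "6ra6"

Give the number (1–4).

3

Key hex bytes 49 9f is 2 bytes ≤ B = 3; zero-pad to 3 bytes: K' = 49 9f 00.
K' ⊕ ipad = 7f a9 36; K' ⊕ opad = 15 c3 5c.
m1: inner = H(7f a9 36 79 79 6e 71) = 2f; tag = H(15 c3 5c 2f) = 63
m2: inner = H(7f a9 36 8c 61 2a df) = 54; tag = H(15 c3 5c 54) = 88
m3: inner = H(7f a9 36 c7 f6 b4 ed) = bc; tag = H(15 c3 5c bc) = f0 ← matches
m4: inner = H(7f a9 36 36 72 61 36) = 9d; tag = H(15 c3 5c 9d) = d1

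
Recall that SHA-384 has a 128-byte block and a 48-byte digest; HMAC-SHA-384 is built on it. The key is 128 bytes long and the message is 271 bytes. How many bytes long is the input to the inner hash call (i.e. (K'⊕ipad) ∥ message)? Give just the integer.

Key is 128 ≤ 128 bytes, zero-padded: |K'| = 128.
Inner input = (K'⊕ipad) ∥ m → 128 + 271 = 399 bytes.

399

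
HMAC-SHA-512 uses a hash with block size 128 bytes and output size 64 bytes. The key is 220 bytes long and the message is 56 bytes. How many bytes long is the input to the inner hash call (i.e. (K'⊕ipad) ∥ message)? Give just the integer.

Key is 220 > 128 bytes, so it is hashed to 64 bytes then zero-padded to 128: |K'| = 128.
Inner input = (K'⊕ipad) ∥ m → 128 + 56 = 184 bytes.

184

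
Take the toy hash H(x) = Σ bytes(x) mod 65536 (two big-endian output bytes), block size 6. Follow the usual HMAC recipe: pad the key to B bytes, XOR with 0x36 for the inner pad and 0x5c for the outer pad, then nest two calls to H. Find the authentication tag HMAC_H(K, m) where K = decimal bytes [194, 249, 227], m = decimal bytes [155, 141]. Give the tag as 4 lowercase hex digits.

Key decimal bytes [194, 249, 227] = c2 f9 e3 is 3 bytes ≤ B = 6; zero-pad to 6 bytes: K' = c2 f9 e3 00 00 00.
K' ⊕ ipad = f4 cf d5 36 36 36.  K' ⊕ opad = 9e a5 bf 5c 5c 5c.
Inner input = (K'⊕ipad) ∥ m = f4 cf d5 36 36 36 ∥ 9b 8d.
Inner hash: sum = 244+207+213+54+54+54+155+141 = 1122 → 04 62.
Outer input = (K'⊕opad) ∥ inner = 9e a5 bf 5c 5c 5c ∥ 04 62.
Outer hash (tag): sum = 158+165+191+92+92+92+4+98 = 892 → 03 7c.

037c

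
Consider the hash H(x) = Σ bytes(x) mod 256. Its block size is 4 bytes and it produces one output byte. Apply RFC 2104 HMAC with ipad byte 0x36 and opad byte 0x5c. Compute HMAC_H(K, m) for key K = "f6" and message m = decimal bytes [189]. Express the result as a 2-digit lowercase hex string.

Key "f6" = 66 36 is 2 bytes ≤ B = 4; zero-pad to 4 bytes: K' = 66 36 00 00.
K' ⊕ ipad = 50 00 36 36.  K' ⊕ opad = 3a 6a 5c 5c.
Inner input = (K'⊕ipad) ∥ m = 50 00 36 36 ∥ bd.
Inner hash: sum = 80+0+54+54+189 = 377; mod 256 = 121 → 79.
Outer input = (K'⊕opad) ∥ inner = 3a 6a 5c 5c ∥ 79.
Outer hash (tag): sum = 58+106+92+92+121 = 469; mod 256 = 213 → d5.

d5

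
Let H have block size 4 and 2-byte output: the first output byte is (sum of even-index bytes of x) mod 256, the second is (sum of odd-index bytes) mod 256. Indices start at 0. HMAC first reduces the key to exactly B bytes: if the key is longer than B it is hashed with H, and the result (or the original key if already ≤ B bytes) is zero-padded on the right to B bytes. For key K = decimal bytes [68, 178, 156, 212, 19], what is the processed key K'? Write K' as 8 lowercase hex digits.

f3860000

|K| = 5 > B = 4, so first hash the key.
H(K): even-index sum = 243 mod 256 = 243; odd-index sum = 390 mod 256 = 134 → f3 86.
Zero-pad H(K) = f3 86 to 4 bytes: K' = f3 86 00 00.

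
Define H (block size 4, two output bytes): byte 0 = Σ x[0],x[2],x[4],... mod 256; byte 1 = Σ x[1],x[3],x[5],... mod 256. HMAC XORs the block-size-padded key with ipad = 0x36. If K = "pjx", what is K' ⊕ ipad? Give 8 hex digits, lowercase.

Key "pjx" = 70 6a 78 is 3 bytes ≤ B = 4; zero-pad to 4 bytes: K' = 70 6a 78 00.
XOR each byte with 0x36: 70⊕36=46, 6a⊕36=5c, 78⊕36=4e, 00⊕36=36.

465c4e36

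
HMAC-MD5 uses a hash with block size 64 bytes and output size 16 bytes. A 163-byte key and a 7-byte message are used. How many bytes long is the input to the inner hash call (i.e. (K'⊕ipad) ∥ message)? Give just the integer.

71

Key is 163 > 64 bytes, so it is hashed to 16 bytes then zero-padded to 64: |K'| = 64.
Inner input = (K'⊕ipad) ∥ m → 64 + 7 = 71 bytes.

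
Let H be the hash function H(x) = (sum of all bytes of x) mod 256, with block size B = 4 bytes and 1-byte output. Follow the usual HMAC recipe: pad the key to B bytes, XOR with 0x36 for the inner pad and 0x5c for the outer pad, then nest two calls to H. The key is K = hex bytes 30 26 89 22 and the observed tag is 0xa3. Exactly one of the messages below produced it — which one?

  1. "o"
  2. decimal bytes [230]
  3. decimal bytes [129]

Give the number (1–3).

Key hex bytes 30 26 89 22 is exactly B = 4 bytes: K' = 30 26 89 22.
K' ⊕ ipad = 06 10 bf 14; K' ⊕ opad = 6c 7a d5 7e.
m1: inner = H(06 10 bf 14 6f) = 58; tag = H(6c 7a d5 7e 58) = 91
m2: inner = H(06 10 bf 14 e6) = cf; tag = H(6c 7a d5 7e cf) = 08
m3: inner = H(06 10 bf 14 81) = 6a; tag = H(6c 7a d5 7e 6a) = a3 ← matches

3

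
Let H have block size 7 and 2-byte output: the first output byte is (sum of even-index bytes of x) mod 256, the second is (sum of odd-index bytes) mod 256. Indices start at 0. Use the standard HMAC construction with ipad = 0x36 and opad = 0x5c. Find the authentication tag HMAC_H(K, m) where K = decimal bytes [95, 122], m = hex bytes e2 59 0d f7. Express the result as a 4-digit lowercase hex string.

Key decimal bytes [95, 122] = 5f 7a is 2 bytes ≤ B = 7; zero-pad to 7 bytes: K' = 5f 7a 00 00 00 00 00.
K' ⊕ ipad = 69 4c 36 36 36 36 36.  K' ⊕ opad = 03 26 5c 5c 5c 5c 5c.
Inner input = (K'⊕ipad) ∥ m = 69 4c 36 36 36 36 36 ∥ e2 59 0d f7.
Inner hash: even-index sum = 603 mod 256 = 91; odd-index sum = 423 mod 256 = 167 → 5b a7.
Outer input = (K'⊕opad) ∥ inner = 03 26 5c 5c 5c 5c 5c ∥ 5b a7.
Outer hash (tag): even-index sum = 446 mod 256 = 190; odd-index sum = 313 mod 256 = 57 → be 39.

be39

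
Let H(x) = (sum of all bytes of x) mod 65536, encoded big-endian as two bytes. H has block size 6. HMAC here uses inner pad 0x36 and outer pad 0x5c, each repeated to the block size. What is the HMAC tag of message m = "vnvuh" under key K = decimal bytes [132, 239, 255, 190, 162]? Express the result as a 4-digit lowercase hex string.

054c

Key decimal bytes [132, 239, 255, 190, 162] = 84 ef ff be a2 is 5 bytes ≤ B = 6; zero-pad to 6 bytes: K' = 84 ef ff be a2 00.
K' ⊕ ipad = b2 d9 c9 88 94 36.  K' ⊕ opad = d8 b3 a3 e2 fe 5c.
Inner input = (K'⊕ipad) ∥ m = b2 d9 c9 88 94 36 ∥ 76 6e 76 75 68.
Inner hash: sum = 178+217+201+136+148+54+118+110+118+117+104 = 1501 → 05 dd.
Outer input = (K'⊕opad) ∥ inner = d8 b3 a3 e2 fe 5c ∥ 05 dd.
Outer hash (tag): sum = 216+179+163+226+254+92+5+221 = 1356 → 05 4c.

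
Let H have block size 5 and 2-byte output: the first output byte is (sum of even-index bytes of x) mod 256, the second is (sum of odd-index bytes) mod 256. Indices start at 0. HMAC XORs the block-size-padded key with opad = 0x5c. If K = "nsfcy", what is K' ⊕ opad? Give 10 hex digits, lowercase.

Key "nsfcy" = 6e 73 66 63 79 is exactly B = 5 bytes: K' = 6e 73 66 63 79.
XOR each byte with 0x5c: 6e⊕5c=32, 73⊕5c=2f, 66⊕5c=3a, 63⊕5c=3f, 79⊕5c=25.

322f3a3f25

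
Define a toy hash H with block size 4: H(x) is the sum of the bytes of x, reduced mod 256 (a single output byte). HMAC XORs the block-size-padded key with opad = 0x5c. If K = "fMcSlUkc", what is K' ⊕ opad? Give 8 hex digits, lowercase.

Key "fMcSlUkc" = 66 4d 63 53 6c 55 6b 63 is 8 bytes > B = 4, so hash it first: H(key) = f8, then zero-pad to 4 bytes: K' = f8 00 00 00.
XOR each byte with 0x5c: f8⊕5c=a4, 00⊕5c=5c, 00⊕5c=5c, 00⊕5c=5c.

a45c5c5c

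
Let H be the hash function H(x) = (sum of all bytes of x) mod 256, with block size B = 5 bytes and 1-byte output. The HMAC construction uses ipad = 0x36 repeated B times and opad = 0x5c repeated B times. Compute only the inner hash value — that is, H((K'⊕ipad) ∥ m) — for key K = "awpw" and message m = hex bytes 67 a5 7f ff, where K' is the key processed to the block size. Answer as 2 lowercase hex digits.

Key "awpw" = 61 77 70 77 is 4 bytes ≤ B = 5; zero-pad to 5 bytes: K' = 61 77 70 77 00.
K' ⊕ ipad = 57 41 46 41 36.
Inner input = 57 41 46 41 36 ∥ 67 a5 7f ff.
Inner hash: sum = 87+65+70+65+54+103+165+127+255 = 991; mod 256 = 223 → df.

df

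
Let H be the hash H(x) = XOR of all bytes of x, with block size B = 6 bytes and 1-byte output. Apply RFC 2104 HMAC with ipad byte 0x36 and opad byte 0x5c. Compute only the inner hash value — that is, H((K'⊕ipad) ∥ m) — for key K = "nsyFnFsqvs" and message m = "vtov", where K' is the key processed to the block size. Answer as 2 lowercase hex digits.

Key "nsyFnFsqvs" = 6e 73 79 46 6e 46 73 71 76 73 is 10 bytes > B = 6, so hash it first: H(key) = 0d, then zero-pad to 6 bytes: K' = 0d 00 00 00 00 00.
K' ⊕ ipad = 3b 36 36 36 36 36.
Inner input = 3b 36 36 36 36 36 ∥ 76 74 6f 76.
Inner hash: XOR 3b⊕36⊕36⊕36⊕36⊕36⊕76⊕74⊕6f⊕76 = 16.

16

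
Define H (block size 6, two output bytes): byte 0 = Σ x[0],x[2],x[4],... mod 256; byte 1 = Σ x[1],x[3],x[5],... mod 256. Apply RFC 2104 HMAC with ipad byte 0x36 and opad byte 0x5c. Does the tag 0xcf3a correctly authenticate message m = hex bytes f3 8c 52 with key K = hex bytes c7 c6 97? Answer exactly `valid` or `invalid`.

valid

Key hex bytes c7 c6 97 is 3 bytes ≤ B = 6; zero-pad to 6 bytes: K' = c7 c6 97 00 00 00.
K' ⊕ ipad = f1 f0 a1 36 36 36; K' ⊕ opad = 9b 9a cb 5c 5c 5c.
Inner hash: even-index sum = 781 mod 256 = 13; odd-index sum = 488 mod 256 = 232 → 0d e8.
Outer hash (recomputed tag): even-index sum = 463 mod 256 = 207; odd-index sum = 570 mod 256 = 58 → cf 3a.
Recomputed tag = cf3a; claimed = cf3a → match.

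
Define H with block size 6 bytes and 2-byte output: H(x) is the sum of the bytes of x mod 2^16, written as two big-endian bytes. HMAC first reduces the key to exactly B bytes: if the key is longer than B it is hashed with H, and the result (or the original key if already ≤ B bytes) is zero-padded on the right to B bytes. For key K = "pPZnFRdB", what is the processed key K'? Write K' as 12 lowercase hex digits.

02c600000000

|K| = 8 > B = 6, so first hash the key.
H(K): sum = 112+80+90+110+70+82+100+66 = 710 → 02 c6.
Zero-pad H(K) = 02 c6 to 6 bytes: K' = 02 c6 00 00 00 00.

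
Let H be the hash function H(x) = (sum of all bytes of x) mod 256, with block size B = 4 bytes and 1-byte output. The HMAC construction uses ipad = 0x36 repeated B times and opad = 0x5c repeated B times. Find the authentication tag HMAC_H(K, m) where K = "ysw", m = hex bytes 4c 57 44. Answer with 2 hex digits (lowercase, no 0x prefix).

Key "ysw" = 79 73 77 is 3 bytes ≤ B = 4; zero-pad to 4 bytes: K' = 79 73 77 00.
K' ⊕ ipad = 4f 45 41 36.  K' ⊕ opad = 25 2f 2b 5c.
Inner input = (K'⊕ipad) ∥ m = 4f 45 41 36 ∥ 4c 57 44.
Inner hash: sum = 79+69+65+54+76+87+68 = 498; mod 256 = 242 → f2.
Outer input = (K'⊕opad) ∥ inner = 25 2f 2b 5c ∥ f2.
Outer hash (tag): sum = 37+47+43+92+242 = 461; mod 256 = 205 → cd.

cd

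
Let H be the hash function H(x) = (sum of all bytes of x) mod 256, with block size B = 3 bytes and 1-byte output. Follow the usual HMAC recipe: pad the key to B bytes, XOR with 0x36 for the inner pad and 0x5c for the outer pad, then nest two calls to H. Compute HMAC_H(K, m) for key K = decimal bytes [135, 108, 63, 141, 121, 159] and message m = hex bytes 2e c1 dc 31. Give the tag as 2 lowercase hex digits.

Key decimal bytes [135, 108, 63, 141, 121, 159] = 87 6c 3f 8d 79 9f is 6 bytes > B = 3, so hash it first: H(key) = d7, then zero-pad to 3 bytes: K' = d7 00 00.
K' ⊕ ipad = e1 36 36.  K' ⊕ opad = 8b 5c 5c.
Inner input = (K'⊕ipad) ∥ m = e1 36 36 ∥ 2e c1 dc 31.
Inner hash: sum = 225+54+54+46+193+220+49 = 841; mod 256 = 73 → 49.
Outer input = (K'⊕opad) ∥ inner = 8b 5c 5c ∥ 49.
Outer hash (tag): sum = 139+92+92+73 = 396; mod 256 = 140 → 8c.

8c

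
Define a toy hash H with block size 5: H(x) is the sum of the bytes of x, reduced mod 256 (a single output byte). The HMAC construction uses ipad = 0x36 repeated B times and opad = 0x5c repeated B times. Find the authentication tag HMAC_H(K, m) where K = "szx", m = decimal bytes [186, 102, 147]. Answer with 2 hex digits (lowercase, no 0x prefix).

2f

Key "szx" = 73 7a 78 is 3 bytes ≤ B = 5; zero-pad to 5 bytes: K' = 73 7a 78 00 00.
K' ⊕ ipad = 45 4c 4e 36 36.  K' ⊕ opad = 2f 26 24 5c 5c.
Inner input = (K'⊕ipad) ∥ m = 45 4c 4e 36 36 ∥ ba 66 93.
Inner hash: sum = 69+76+78+54+54+186+102+147 = 766; mod 256 = 254 → fe.
Outer input = (K'⊕opad) ∥ inner = 2f 26 24 5c 5c ∥ fe.
Outer hash (tag): sum = 47+38+36+92+92+254 = 559; mod 256 = 47 → 2f.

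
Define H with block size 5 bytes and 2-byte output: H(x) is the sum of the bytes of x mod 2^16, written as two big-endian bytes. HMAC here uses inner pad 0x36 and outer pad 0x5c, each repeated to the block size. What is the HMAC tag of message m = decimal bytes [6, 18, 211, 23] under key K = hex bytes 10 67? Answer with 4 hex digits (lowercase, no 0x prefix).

Key hex bytes 10 67 is 2 bytes ≤ B = 5; zero-pad to 5 bytes: K' = 10 67 00 00 00.
K' ⊕ ipad = 26 51 36 36 36.  K' ⊕ opad = 4c 3b 5c 5c 5c.
Inner input = (K'⊕ipad) ∥ m = 26 51 36 36 36 ∥ 06 12 d3 17.
Inner hash: sum = 38+81+54+54+54+6+18+211+23 = 539 → 02 1b.
Outer input = (K'⊕opad) ∥ inner = 4c 3b 5c 5c 5c ∥ 02 1b.
Outer hash (tag): sum = 76+59+92+92+92+2+27 = 440 → 01 b8.

01b8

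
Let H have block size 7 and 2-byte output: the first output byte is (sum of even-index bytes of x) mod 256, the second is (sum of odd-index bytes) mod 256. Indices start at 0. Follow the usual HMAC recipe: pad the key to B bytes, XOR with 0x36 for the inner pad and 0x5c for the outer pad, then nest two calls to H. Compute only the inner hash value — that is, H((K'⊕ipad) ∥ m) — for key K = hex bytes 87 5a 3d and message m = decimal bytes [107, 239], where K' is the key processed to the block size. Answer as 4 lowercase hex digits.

1743

Key hex bytes 87 5a 3d is 3 bytes ≤ B = 7; zero-pad to 7 bytes: K' = 87 5a 3d 00 00 00 00.
K' ⊕ ipad = b1 6c 0b 36 36 36 36.
Inner input = b1 6c 0b 36 36 36 36 ∥ 6b ef.
Inner hash: even-index sum = 535 mod 256 = 23; odd-index sum = 323 mod 256 = 67 → 17 43.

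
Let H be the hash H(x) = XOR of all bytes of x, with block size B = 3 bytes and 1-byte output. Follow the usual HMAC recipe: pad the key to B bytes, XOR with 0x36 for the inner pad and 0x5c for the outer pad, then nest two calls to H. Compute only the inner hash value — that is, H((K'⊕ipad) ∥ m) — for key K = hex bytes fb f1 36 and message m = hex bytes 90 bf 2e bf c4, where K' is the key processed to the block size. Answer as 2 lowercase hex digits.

Key hex bytes fb f1 36 is exactly B = 3 bytes: K' = fb f1 36.
K' ⊕ ipad = cd c7 00.
Inner input = cd c7 00 ∥ 90 bf 2e bf c4.
Inner hash: XOR cd⊕c7⊕00⊕90⊕bf⊕2e⊕bf⊕c4 = 70.

70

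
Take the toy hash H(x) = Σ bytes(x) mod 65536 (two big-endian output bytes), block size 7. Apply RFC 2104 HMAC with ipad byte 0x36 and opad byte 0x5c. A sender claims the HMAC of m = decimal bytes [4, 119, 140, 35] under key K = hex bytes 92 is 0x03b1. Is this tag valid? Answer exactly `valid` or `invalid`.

Key hex bytes 92 is 1 byte ≤ B = 7; zero-pad to 7 bytes: K' = 92 00 00 00 00 00 00.
K' ⊕ ipad = a4 36 36 36 36 36 36; K' ⊕ opad = ce 5c 5c 5c 5c 5c 5c.
Inner hash: sum = 164+54+54+54+54+54+54+4+119+140+35 = 786 → 03 12.
Outer hash (recomputed tag): sum = 206+92+92+92+92+92+92+3+18 = 779 → 03 0b.
Recomputed tag = 030b; claimed = 03b1 → mismatch.

invalid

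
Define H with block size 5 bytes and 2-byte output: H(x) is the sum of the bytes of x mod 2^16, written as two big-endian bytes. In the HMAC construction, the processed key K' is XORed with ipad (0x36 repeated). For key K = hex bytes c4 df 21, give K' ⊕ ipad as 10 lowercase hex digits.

Key hex bytes c4 df 21 is 3 bytes ≤ B = 5; zero-pad to 5 bytes: K' = c4 df 21 00 00.
XOR each byte with 0x36: c4⊕36=f2, df⊕36=e9, 21⊕36=17, 00⊕36=36, 00⊕36=36.

f2e9173636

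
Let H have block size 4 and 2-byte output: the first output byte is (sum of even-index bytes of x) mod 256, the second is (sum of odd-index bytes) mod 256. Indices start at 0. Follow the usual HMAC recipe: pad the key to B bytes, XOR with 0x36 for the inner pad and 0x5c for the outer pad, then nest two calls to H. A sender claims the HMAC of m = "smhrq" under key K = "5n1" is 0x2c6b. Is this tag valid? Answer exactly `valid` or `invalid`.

Key "5n1" = 35 6e 31 is 3 bytes ≤ B = 4; zero-pad to 4 bytes: K' = 35 6e 31 00.
K' ⊕ ipad = 03 58 07 36; K' ⊕ opad = 69 32 6d 5c.
Inner hash: even-index sum = 342 mod 256 = 86; odd-index sum = 365 mod 256 = 109 → 56 6d.
Outer hash (recomputed tag): even-index sum = 300 mod 256 = 44; odd-index sum = 251 mod 256 = 251 → 2c fb.
Recomputed tag = 2cfb; claimed = 2c6b → mismatch.

invalid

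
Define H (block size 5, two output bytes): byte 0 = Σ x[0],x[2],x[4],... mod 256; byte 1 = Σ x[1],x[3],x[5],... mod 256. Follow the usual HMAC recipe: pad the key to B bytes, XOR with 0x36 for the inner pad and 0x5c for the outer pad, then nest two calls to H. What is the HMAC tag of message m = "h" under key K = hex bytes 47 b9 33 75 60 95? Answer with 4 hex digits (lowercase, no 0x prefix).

d153

Key hex bytes 47 b9 33 75 60 95 is 6 bytes > B = 5, so hash it first: H(key) = da c3, then zero-pad to 5 bytes: K' = da c3 00 00 00.
K' ⊕ ipad = ec f5 36 36 36.  K' ⊕ opad = 86 9f 5c 5c 5c.
Inner input = (K'⊕ipad) ∥ m = ec f5 36 36 36 ∥ 68.
Inner hash: even-index sum = 344 mod 256 = 88; odd-index sum = 403 mod 256 = 147 → 58 93.
Outer input = (K'⊕opad) ∥ inner = 86 9f 5c 5c 5c ∥ 58 93.
Outer hash (tag): even-index sum = 465 mod 256 = 209; odd-index sum = 339 mod 256 = 83 → d1 53.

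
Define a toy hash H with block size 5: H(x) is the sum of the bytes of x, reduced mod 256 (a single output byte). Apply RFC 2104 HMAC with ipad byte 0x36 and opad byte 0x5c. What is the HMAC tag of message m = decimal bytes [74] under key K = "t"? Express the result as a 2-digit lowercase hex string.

fc

Key "t" = 74 is 1 byte ≤ B = 5; zero-pad to 5 bytes: K' = 74 00 00 00 00.
K' ⊕ ipad = 42 36 36 36 36.  K' ⊕ opad = 28 5c 5c 5c 5c.
Inner input = (K'⊕ipad) ∥ m = 42 36 36 36 36 ∥ 4a.
Inner hash: sum = 66+54+54+54+54+74 = 356; mod 256 = 100 → 64.
Outer input = (K'⊕opad) ∥ inner = 28 5c 5c 5c 5c ∥ 64.
Outer hash (tag): sum = 40+92+92+92+92+100 = 508; mod 256 = 252 → fc.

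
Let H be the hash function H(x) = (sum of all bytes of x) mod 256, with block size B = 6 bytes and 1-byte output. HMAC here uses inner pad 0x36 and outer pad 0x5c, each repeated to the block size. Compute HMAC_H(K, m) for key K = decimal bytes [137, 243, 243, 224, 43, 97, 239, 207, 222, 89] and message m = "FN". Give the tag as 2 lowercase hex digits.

e0

Key decimal bytes [137, 243, 243, 224, 43, 97, 239, 207, 222, 89] = 89 f3 f3 e0 2b 61 ef cf de 59 is 10 bytes > B = 6, so hash it first: H(key) = d0, then zero-pad to 6 bytes: K' = d0 00 00 00 00 00.
K' ⊕ ipad = e6 36 36 36 36 36.  K' ⊕ opad = 8c 5c 5c 5c 5c 5c.
Inner input = (K'⊕ipad) ∥ m = e6 36 36 36 36 36 ∥ 46 4e.
Inner hash: sum = 230+54+54+54+54+54+70+78 = 648; mod 256 = 136 → 88.
Outer input = (K'⊕opad) ∥ inner = 8c 5c 5c 5c 5c 5c ∥ 88.
Outer hash (tag): sum = 140+92+92+92+92+92+136 = 736; mod 256 = 224 → e0.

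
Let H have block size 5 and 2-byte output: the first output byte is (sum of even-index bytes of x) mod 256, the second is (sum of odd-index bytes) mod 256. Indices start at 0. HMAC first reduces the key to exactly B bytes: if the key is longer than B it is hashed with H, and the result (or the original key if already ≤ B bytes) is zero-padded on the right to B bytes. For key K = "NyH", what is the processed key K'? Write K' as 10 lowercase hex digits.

Key "NyH" = 4e 79 48 is 3 bytes ≤ B = 5; zero-pad to 5 bytes: K' = 4e 79 48 00 00.

4e79480000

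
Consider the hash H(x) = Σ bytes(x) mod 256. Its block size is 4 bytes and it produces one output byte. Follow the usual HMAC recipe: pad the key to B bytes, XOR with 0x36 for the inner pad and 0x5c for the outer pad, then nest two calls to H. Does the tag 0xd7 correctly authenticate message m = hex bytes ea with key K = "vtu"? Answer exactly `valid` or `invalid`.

Key "vtu" = 76 74 75 is 3 bytes ≤ B = 4; zero-pad to 4 bytes: K' = 76 74 75 00.
K' ⊕ ipad = 40 42 43 36; K' ⊕ opad = 2a 28 29 5c.
Inner hash: sum = 64+66+67+54+234 = 485; mod 256 = 229 → e5.
Outer hash (recomputed tag): sum = 42+40+41+92+229 = 444; mod 256 = 188 → bc.
Recomputed tag = bc; claimed = d7 → mismatch.

invalid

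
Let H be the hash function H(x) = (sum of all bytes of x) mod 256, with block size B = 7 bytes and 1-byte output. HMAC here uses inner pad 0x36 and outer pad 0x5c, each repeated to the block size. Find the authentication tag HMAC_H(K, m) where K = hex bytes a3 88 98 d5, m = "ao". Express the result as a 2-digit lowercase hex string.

8a

Key hex bytes a3 88 98 d5 is 4 bytes ≤ B = 7; zero-pad to 7 bytes: K' = a3 88 98 d5 00 00 00.
K' ⊕ ipad = 95 be ae e3 36 36 36.  K' ⊕ opad = ff d4 c4 89 5c 5c 5c.
Inner input = (K'⊕ipad) ∥ m = 95 be ae e3 36 36 36 ∥ 61 6f.
Inner hash: sum = 149+190+174+227+54+54+54+97+111 = 1110; mod 256 = 86 → 56.
Outer input = (K'⊕opad) ∥ inner = ff d4 c4 89 5c 5c 5c ∥ 56.
Outer hash (tag): sum = 255+212+196+137+92+92+92+86 = 1162; mod 256 = 138 → 8a.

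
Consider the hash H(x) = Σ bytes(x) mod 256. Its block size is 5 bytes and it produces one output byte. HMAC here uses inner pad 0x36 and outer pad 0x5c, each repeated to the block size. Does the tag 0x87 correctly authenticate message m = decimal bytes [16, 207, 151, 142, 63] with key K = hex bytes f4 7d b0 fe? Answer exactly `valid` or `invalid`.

valid

Key hex bytes f4 7d b0 fe is 4 bytes ≤ B = 5; zero-pad to 5 bytes: K' = f4 7d b0 fe 00.
K' ⊕ ipad = c2 4b 86 c8 36; K' ⊕ opad = a8 21 ec a2 5c.
Inner hash: sum = 194+75+134+200+54+16+207+151+142+63 = 1236; mod 256 = 212 → d4.
Outer hash (recomputed tag): sum = 168+33+236+162+92+212 = 903; mod 256 = 135 → 87.
Recomputed tag = 87; claimed = 87 → match.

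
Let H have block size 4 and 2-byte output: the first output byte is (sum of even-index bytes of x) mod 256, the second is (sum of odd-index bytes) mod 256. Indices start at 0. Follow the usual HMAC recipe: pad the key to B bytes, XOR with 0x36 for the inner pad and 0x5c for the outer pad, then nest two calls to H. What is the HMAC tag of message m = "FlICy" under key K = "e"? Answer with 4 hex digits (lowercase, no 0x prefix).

26d3

Key "e" = 65 is 1 byte ≤ B = 4; zero-pad to 4 bytes: K' = 65 00 00 00.
K' ⊕ ipad = 53 36 36 36.  K' ⊕ opad = 39 5c 5c 5c.
Inner input = (K'⊕ipad) ∥ m = 53 36 36 36 ∥ 46 6c 49 43 79.
Inner hash: even-index sum = 401 mod 256 = 145; odd-index sum = 283 mod 256 = 27 → 91 1b.
Outer input = (K'⊕opad) ∥ inner = 39 5c 5c 5c ∥ 91 1b.
Outer hash (tag): even-index sum = 294 mod 256 = 38; odd-index sum = 211 mod 256 = 211 → 26 d3.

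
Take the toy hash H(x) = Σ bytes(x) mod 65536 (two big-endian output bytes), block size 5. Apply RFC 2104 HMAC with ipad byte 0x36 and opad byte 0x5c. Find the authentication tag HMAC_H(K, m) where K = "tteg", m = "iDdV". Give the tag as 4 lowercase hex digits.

01e7

Key "tteg" = 74 74 65 67 is 4 bytes ≤ B = 5; zero-pad to 5 bytes: K' = 74 74 65 67 00.
K' ⊕ ipad = 42 42 53 51 36.  K' ⊕ opad = 28 28 39 3b 5c.
Inner input = (K'⊕ipad) ∥ m = 42 42 53 51 36 ∥ 69 44 64 56.
Inner hash: sum = 66+66+83+81+54+105+68+100+86 = 709 → 02 c5.
Outer input = (K'⊕opad) ∥ inner = 28 28 39 3b 5c ∥ 02 c5.
Outer hash (tag): sum = 40+40+57+59+92+2+197 = 487 → 01 e7.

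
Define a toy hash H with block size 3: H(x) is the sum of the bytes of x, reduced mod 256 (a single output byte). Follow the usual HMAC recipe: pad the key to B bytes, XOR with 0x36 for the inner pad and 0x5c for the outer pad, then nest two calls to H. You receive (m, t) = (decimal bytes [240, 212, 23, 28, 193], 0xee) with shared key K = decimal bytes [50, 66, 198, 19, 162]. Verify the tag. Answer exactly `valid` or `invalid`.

invalid

Key decimal bytes [50, 66, 198, 19, 162] = 32 42 c6 13 a2 is 5 bytes > B = 3, so hash it first: H(key) = ef, then zero-pad to 3 bytes: K' = ef 00 00.
K' ⊕ ipad = d9 36 36; K' ⊕ opad = b3 5c 5c.
Inner hash: sum = 217+54+54+240+212+23+28+193 = 1021; mod 256 = 253 → fd.
Outer hash (recomputed tag): sum = 179+92+92+253 = 616; mod 256 = 104 → 68.
Recomputed tag = 68; claimed = ee → mismatch.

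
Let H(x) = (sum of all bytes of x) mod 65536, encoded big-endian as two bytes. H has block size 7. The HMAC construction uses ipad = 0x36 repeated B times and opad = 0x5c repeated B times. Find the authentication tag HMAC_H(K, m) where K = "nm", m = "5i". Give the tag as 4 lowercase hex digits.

0290

Key "nm" = 6e 6d is 2 bytes ≤ B = 7; zero-pad to 7 bytes: K' = 6e 6d 00 00 00 00 00.
K' ⊕ ipad = 58 5b 36 36 36 36 36.  K' ⊕ opad = 32 31 5c 5c 5c 5c 5c.
Inner input = (K'⊕ipad) ∥ m = 58 5b 36 36 36 36 36 ∥ 35 69.
Inner hash: sum = 88+91+54+54+54+54+54+53+105 = 607 → 02 5f.
Outer input = (K'⊕opad) ∥ inner = 32 31 5c 5c 5c 5c 5c ∥ 02 5f.
Outer hash (tag): sum = 50+49+92+92+92+92+92+2+95 = 656 → 02 90.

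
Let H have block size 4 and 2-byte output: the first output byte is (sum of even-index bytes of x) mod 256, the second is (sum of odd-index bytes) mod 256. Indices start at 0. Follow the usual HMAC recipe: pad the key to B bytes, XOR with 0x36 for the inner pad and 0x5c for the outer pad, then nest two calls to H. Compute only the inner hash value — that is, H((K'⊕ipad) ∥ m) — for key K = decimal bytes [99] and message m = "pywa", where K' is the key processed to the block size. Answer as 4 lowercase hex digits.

7246

Key decimal bytes [99] = 63 is 1 byte ≤ B = 4; zero-pad to 4 bytes: K' = 63 00 00 00.
K' ⊕ ipad = 55 36 36 36.
Inner input = 55 36 36 36 ∥ 70 79 77 61.
Inner hash: even-index sum = 370 mod 256 = 114; odd-index sum = 326 mod 256 = 70 → 72 46.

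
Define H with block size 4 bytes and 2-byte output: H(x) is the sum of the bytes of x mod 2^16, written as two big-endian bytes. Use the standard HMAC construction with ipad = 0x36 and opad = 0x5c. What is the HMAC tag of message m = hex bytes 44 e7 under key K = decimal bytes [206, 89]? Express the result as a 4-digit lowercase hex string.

Key decimal bytes [206, 89] = ce 59 is 2 bytes ≤ B = 4; zero-pad to 4 bytes: K' = ce 59 00 00.
K' ⊕ ipad = f8 6f 36 36.  K' ⊕ opad = 92 05 5c 5c.
Inner input = (K'⊕ipad) ∥ m = f8 6f 36 36 ∥ 44 e7.
Inner hash: sum = 248+111+54+54+68+231 = 766 → 02 fe.
Outer input = (K'⊕opad) ∥ inner = 92 05 5c 5c ∥ 02 fe.
Outer hash (tag): sum = 146+5+92+92+2+254 = 591 → 02 4f.

024f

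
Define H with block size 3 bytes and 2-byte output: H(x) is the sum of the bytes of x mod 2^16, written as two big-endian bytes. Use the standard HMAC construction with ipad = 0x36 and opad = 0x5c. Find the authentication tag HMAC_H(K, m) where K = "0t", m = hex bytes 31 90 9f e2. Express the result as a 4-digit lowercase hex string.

01b2

Key "0t" = 30 74 is 2 bytes ≤ B = 3; zero-pad to 3 bytes: K' = 30 74 00.
K' ⊕ ipad = 06 42 36.  K' ⊕ opad = 6c 28 5c.
Inner input = (K'⊕ipad) ∥ m = 06 42 36 ∥ 31 90 9f e2.
Inner hash: sum = 6+66+54+49+144+159+226 = 704 → 02 c0.
Outer input = (K'⊕opad) ∥ inner = 6c 28 5c ∥ 02 c0.
Outer hash (tag): sum = 108+40+92+2+192 = 434 → 01 b2.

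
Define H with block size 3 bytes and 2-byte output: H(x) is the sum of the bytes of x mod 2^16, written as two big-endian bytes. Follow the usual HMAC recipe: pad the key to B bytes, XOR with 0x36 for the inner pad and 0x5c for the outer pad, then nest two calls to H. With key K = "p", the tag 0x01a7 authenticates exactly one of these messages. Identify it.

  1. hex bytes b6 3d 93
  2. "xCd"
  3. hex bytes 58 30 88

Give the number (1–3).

3

Key "p" = 70 is 1 byte ≤ B = 3; zero-pad to 3 bytes: K' = 70 00 00.
K' ⊕ ipad = 46 36 36; K' ⊕ opad = 2c 5c 5c.
m1: inner = H(46 36 36 b6 3d 93) = 02 38; tag = H(2c 5c 5c 02 38) = 011e
m2: inner = H(46 36 36 78 43 64) = 01 d1; tag = H(2c 5c 5c 01 d1) = 01b6
m3: inner = H(46 36 36 58 30 88) = 01 c2; tag = H(2c 5c 5c 01 c2) = 01a7 ← matches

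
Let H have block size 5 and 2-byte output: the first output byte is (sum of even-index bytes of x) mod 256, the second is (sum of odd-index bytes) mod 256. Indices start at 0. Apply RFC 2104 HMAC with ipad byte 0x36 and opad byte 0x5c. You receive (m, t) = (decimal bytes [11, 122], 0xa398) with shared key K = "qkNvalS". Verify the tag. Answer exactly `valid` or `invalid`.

Key "qkNvalS" = 71 6b 4e 76 61 6c 53 is 7 bytes > B = 5, so hash it first: H(key) = 73 4d, then zero-pad to 5 bytes: K' = 73 4d 00 00 00.
K' ⊕ ipad = 45 7b 36 36 36; K' ⊕ opad = 2f 11 5c 5c 5c.
Inner hash: even-index sum = 299 mod 256 = 43; odd-index sum = 188 mod 256 = 188 → 2b bc.
Outer hash (recomputed tag): even-index sum = 419 mod 256 = 163; odd-index sum = 152 mod 256 = 152 → a3 98.
Recomputed tag = a398; claimed = a398 → match.

valid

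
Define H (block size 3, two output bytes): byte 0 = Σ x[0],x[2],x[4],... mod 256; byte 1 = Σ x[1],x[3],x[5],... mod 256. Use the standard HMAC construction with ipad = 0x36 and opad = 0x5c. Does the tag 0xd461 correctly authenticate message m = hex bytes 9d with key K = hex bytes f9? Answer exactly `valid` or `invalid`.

Key hex bytes f9 is 1 byte ≤ B = 3; zero-pad to 3 bytes: K' = f9 00 00.
K' ⊕ ipad = cf 36 36; K' ⊕ opad = a5 5c 5c.
Inner hash: even-index sum = 261 mod 256 = 5; odd-index sum = 211 mod 256 = 211 → 05 d3.
Outer hash (recomputed tag): even-index sum = 468 mod 256 = 212; odd-index sum = 97 mod 256 = 97 → d4 61.
Recomputed tag = d461; claimed = d461 → match.

valid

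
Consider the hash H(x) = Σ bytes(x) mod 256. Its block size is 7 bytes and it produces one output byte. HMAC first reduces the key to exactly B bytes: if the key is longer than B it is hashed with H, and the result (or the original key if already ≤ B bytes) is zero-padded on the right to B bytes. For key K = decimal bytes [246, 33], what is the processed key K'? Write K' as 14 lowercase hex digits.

f6210000000000

Key decimal bytes [246, 33] = f6 21 is 2 bytes ≤ B = 7; zero-pad to 7 bytes: K' = f6 21 00 00 00 00 00.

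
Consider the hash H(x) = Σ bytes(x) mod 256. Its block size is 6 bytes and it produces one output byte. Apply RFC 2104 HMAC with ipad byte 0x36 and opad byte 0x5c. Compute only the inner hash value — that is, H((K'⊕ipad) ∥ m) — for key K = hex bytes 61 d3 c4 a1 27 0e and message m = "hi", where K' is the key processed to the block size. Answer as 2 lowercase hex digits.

Key hex bytes 61 d3 c4 a1 27 0e is exactly B = 6 bytes: K' = 61 d3 c4 a1 27 0e.
K' ⊕ ipad = 57 e5 f2 97 11 38.
Inner input = 57 e5 f2 97 11 38 ∥ 68 69.
Inner hash: sum = 87+229+242+151+17+56+104+105 = 991; mod 256 = 223 → df.

df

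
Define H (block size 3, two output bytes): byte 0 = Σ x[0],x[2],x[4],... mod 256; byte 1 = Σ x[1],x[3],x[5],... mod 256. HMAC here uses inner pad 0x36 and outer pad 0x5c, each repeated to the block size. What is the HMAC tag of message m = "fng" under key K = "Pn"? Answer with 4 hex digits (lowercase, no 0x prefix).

Key "Pn" = 50 6e is 2 bytes ≤ B = 3; zero-pad to 3 bytes: K' = 50 6e 00.
K' ⊕ ipad = 66 58 36.  K' ⊕ opad = 0c 32 5c.
Inner input = (K'⊕ipad) ∥ m = 66 58 36 ∥ 66 6e 67.
Inner hash: even-index sum = 266 mod 256 = 10; odd-index sum = 293 mod 256 = 37 → 0a 25.
Outer input = (K'⊕opad) ∥ inner = 0c 32 5c ∥ 0a 25.
Outer hash (tag): even-index sum = 141 mod 256 = 141; odd-index sum = 60 mod 256 = 60 → 8d 3c.

8d3c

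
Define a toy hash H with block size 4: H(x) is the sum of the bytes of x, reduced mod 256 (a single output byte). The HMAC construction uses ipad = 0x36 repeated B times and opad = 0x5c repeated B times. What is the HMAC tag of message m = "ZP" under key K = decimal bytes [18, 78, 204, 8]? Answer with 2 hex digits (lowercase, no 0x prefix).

c2

Key decimal bytes [18, 78, 204, 8] = 12 4e cc 08 is exactly B = 4 bytes: K' = 12 4e cc 08.
K' ⊕ ipad = 24 78 fa 3e.  K' ⊕ opad = 4e 12 90 54.
Inner input = (K'⊕ipad) ∥ m = 24 78 fa 3e ∥ 5a 50.
Inner hash: sum = 36+120+250+62+90+80 = 638; mod 256 = 126 → 7e.
Outer input = (K'⊕opad) ∥ inner = 4e 12 90 54 ∥ 7e.
Outer hash (tag): sum = 78+18+144+84+126 = 450; mod 256 = 194 → c2.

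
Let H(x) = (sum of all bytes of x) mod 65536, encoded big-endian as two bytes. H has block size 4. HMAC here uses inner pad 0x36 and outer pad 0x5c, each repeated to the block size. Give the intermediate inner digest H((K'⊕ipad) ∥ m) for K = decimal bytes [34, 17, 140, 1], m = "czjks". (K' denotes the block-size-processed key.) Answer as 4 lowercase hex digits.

0351

Key decimal bytes [34, 17, 140, 1] = 22 11 8c 01 is exactly B = 4 bytes: K' = 22 11 8c 01.
K' ⊕ ipad = 14 27 ba 37.
Inner input = 14 27 ba 37 ∥ 63 7a 6a 6b 73.
Inner hash: sum = 20+39+186+55+99+122+106+107+115 = 849 → 03 51.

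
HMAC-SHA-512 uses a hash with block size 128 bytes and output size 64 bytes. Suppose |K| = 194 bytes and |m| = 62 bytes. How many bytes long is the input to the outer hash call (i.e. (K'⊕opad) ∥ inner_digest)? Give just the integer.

192

Key is 194 > 128 bytes, so it is hashed to 64 bytes then zero-padded to 128: |K'| = 128.
Outer input = (K'⊕opad) ∥ H(inner) → 128 + 64 = 192 bytes.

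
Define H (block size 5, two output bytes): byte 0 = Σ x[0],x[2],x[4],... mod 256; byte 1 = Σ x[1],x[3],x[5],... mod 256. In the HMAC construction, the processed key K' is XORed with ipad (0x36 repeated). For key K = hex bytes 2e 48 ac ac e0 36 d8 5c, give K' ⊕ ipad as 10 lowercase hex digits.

Key hex bytes 2e 48 ac ac e0 36 d8 5c is 8 bytes > B = 5, so hash it first: H(key) = 92 86, then zero-pad to 5 bytes: K' = 92 86 00 00 00.
XOR each byte with 0x36: 92⊕36=a4, 86⊕36=b0, 00⊕36=36, 00⊕36=36, 00⊕36=36.

a4b0363636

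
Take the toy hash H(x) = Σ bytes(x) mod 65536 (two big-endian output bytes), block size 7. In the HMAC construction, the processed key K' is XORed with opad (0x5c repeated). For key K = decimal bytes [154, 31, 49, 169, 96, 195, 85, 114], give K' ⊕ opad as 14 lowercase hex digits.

5f215c5c5c5c5c

Key decimal bytes [154, 31, 49, 169, 96, 195, 85, 114] = 9a 1f 31 a9 60 c3 55 72 is 8 bytes > B = 7, so hash it first: H(key) = 03 7d, then zero-pad to 7 bytes: K' = 03 7d 00 00 00 00 00.
XOR each byte with 0x5c: 03⊕5c=5f, 7d⊕5c=21, 00⊕5c=5c, 00⊕5c=5c, 00⊕5c=5c, 00⊕5c=5c, 00⊕5c=5c.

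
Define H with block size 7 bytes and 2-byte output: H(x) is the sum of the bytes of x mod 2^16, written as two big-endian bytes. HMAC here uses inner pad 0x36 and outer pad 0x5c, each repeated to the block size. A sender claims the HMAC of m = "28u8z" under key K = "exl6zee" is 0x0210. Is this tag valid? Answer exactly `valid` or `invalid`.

valid

Key "exl6zee" = 65 78 6c 36 7a 65 65 is exactly B = 7 bytes: K' = 65 78 6c 36 7a 65 65.
K' ⊕ ipad = 53 4e 5a 00 4c 53 53; K' ⊕ opad = 39 24 30 6a 26 39 39.
Inner hash: sum = 83+78+90+0+76+83+83+50+56+117+56+122 = 894 → 03 7e.
Outer hash (recomputed tag): sum = 57+36+48+106+38+57+57+3+126 = 528 → 02 10.
Recomputed tag = 0210; claimed = 0210 → match.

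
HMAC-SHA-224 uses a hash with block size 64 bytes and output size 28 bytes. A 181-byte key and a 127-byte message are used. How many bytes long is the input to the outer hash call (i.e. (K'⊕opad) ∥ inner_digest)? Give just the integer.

92

Key is 181 > 64 bytes, so it is hashed to 28 bytes then zero-padded to 64: |K'| = 64.
Outer input = (K'⊕opad) ∥ H(inner) → 64 + 28 = 92 bytes.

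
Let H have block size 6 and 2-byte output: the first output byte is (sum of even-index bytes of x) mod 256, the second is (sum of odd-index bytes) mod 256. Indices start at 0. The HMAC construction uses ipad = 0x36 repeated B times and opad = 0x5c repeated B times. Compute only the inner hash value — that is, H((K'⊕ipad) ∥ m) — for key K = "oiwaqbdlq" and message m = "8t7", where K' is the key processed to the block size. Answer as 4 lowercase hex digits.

f58e

Key "oiwaqbdlq" = 6f 69 77 61 71 62 64 6c 71 is 9 bytes > B = 6, so hash it first: H(key) = 2c 98, then zero-pad to 6 bytes: K' = 2c 98 00 00 00 00.
K' ⊕ ipad = 1a ae 36 36 36 36.
Inner input = 1a ae 36 36 36 36 ∥ 38 74 37.
Inner hash: even-index sum = 245 mod 256 = 245; odd-index sum = 398 mod 256 = 142 → f5 8e.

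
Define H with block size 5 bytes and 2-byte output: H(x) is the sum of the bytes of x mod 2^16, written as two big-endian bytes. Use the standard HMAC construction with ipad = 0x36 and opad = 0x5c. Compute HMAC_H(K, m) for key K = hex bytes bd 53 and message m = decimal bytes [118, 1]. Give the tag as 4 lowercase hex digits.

020f

Key hex bytes bd 53 is 2 bytes ≤ B = 5; zero-pad to 5 bytes: K' = bd 53 00 00 00.
K' ⊕ ipad = 8b 65 36 36 36.  K' ⊕ opad = e1 0f 5c 5c 5c.
Inner input = (K'⊕ipad) ∥ m = 8b 65 36 36 36 ∥ 76 01.
Inner hash: sum = 139+101+54+54+54+118+1 = 521 → 02 09.
Outer input = (K'⊕opad) ∥ inner = e1 0f 5c 5c 5c ∥ 02 09.
Outer hash (tag): sum = 225+15+92+92+92+2+9 = 527 → 02 0f.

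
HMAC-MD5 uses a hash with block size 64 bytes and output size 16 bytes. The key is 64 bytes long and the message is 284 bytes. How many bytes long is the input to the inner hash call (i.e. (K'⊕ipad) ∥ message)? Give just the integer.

Key is 64 ≤ 64 bytes, zero-padded: |K'| = 64.
Inner input = (K'⊕ipad) ∥ m → 64 + 284 = 348 bytes.

348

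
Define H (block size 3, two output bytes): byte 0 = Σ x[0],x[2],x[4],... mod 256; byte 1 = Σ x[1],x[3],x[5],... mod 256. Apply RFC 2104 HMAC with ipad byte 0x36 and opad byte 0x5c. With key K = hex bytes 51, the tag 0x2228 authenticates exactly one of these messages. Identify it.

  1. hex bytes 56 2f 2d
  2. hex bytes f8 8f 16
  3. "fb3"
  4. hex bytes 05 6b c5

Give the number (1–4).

1

Key hex bytes 51 is 1 byte ≤ B = 3; zero-pad to 3 bytes: K' = 51 00 00.
K' ⊕ ipad = 67 36 36; K' ⊕ opad = 0d 5c 5c.
m1: inner = H(67 36 36 56 2f 2d) = cc b9; tag = H(0d 5c 5c cc b9) = 2228 ← matches
m2: inner = H(67 36 36 f8 8f 16) = 2c 44; tag = H(0d 5c 5c 2c 44) = ad88
m3: inner = H(67 36 36 66 62 33) = ff cf; tag = H(0d 5c 5c ff cf) = 385b
m4: inner = H(67 36 36 05 6b c5) = 08 00; tag = H(0d 5c 5c 08 00) = 6964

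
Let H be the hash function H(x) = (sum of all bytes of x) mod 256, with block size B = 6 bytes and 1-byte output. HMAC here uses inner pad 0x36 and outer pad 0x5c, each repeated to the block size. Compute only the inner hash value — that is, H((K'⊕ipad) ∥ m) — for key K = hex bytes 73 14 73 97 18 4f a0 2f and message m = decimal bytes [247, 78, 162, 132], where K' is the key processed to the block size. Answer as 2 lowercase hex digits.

6a

Key hex bytes 73 14 73 97 18 4f a0 2f is 8 bytes > B = 6, so hash it first: H(key) = c7, then zero-pad to 6 bytes: K' = c7 00 00 00 00 00.
K' ⊕ ipad = f1 36 36 36 36 36.
Inner input = f1 36 36 36 36 36 ∥ f7 4e a2 84.
Inner hash: sum = 241+54+54+54+54+54+247+78+162+132 = 1130; mod 256 = 106 → 6a.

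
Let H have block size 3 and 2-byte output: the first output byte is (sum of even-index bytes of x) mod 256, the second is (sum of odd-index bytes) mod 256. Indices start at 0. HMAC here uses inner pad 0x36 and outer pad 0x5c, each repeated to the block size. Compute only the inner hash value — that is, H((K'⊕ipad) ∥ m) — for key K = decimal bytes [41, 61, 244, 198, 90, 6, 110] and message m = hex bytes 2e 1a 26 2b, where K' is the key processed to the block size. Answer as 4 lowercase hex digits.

4e93

Key decimal bytes [41, 61, 244, 198, 90, 6, 110] = 29 3d f4 c6 5a 06 6e is 7 bytes > B = 3, so hash it first: H(key) = e5 09, then zero-pad to 3 bytes: K' = e5 09 00.
K' ⊕ ipad = d3 3f 36.
Inner input = d3 3f 36 ∥ 2e 1a 26 2b.
Inner hash: even-index sum = 334 mod 256 = 78; odd-index sum = 147 mod 256 = 147 → 4e 93.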